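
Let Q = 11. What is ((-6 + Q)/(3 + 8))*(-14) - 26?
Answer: -356/11 ≈ -32.364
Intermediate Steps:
((-6 + Q)/(3 + 8))*(-14) - 26 = ((-6 + 11)/(3 + 8))*(-14) - 26 = (5/11)*(-14) - 26 = -70/11 - 26 = -356/11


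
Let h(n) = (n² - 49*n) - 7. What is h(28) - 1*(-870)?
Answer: 275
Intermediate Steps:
h(n) = -7 + n² - 49*n
h(28) - 1*(-870) = (-7 + 28² - 49*28) - 1*(-870) = (-7 + 784 - 1372) + 870 = -595 + 870 = 275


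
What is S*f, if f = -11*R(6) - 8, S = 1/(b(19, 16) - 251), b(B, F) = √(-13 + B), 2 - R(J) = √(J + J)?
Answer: 1506/12599 - 5522*√3/62995 - 66*√2/62995 + 6*√6/12599 ≈ -0.032610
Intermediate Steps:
R(J) = 2 - √2*√J (R(J) = 2 - √(J + J) = 2 - √(2*J) = 2 - √2*√J)
S = 1/(-251 + √6) (S = 1/(√(-13 + 19) - 251) = 1/(√6 - 251) = 1/(-251 + √6) ≈ -0.0040233)
f = -30 + 22*√3 (f = -11*(2 - √2*√6) - 8 = -11*(2 - 2*√3) - 8 = (-22 + 22*√3) - 8 = -30 + 22*√3 ≈ 8.1051)
S*f = (-251/62995 - √6/62995)*(-30 + 22*√3) = (-30 + 22*√3)*(-251/62995 - √6/62995)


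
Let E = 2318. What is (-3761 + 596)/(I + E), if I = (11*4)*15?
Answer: -3165/2978 ≈ -1.0628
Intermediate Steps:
I = 660 (I = 44*15 = 660)
(-3761 + 596)/(I + E) = (-3761 + 596)/(660 + 2318) = -3165/2978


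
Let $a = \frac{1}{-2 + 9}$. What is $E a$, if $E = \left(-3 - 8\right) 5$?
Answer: $- \frac{55}{7} \approx -7.8571$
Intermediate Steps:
$a = \frac{1}{7} \approx 0.14286$
$E = -55$ ($E = \left(-11\right) 5 = -55$)
$E a = \left(-55\right) \frac{1}{7} = - \frac{55}{7}$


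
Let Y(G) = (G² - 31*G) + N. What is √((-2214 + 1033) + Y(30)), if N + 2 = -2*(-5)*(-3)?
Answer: I*√1243 ≈ 35.256*I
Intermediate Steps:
N = -32 (N = -2 - 2*(-5)*(-3) = -2 + 10*(-3) = -2 - 30 = -32)
Y(G) = -32 + G² - 31*G (Y(G) = (G² - 31*G) - 32 = -32 + G² - 31*G)
√((-2214 + 1033) + Y(30)) = √((-2214 + 1033) + (-32 + 30² - 31*30)) = √(-1181 + (-32 + 900 - 930)) = √(-1181 - 62) = √(-1243) = I*√1243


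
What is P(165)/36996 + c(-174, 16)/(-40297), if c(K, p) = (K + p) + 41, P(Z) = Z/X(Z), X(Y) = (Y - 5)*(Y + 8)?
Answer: 7988027651/2751074255744 ≈ 0.0029036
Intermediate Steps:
X(Y) = (-5 + Y)*(8 + Y)
P(Z) = Z/(-40 + Z**2 + 3*Z)
c(K, p) = 41 + K + p
P(165)/36996 + c(-174, 16)/(-40297) = (165/(-40 + 165**2 + 3*165))/36996 + (41 - 174 + 16)/(-40297) = (165/(-40 + 27225 + 495))*(1/36996) - 117*(-1/40297) = (165/27680)*(1/36996) + 117/40297 = (165*(1/27680))*(1/36996) + 117/40297 = (33/5536)*(1/36996) + 117/40297 = 11/68269952 + 117/40297 = 7988027651/2751074255744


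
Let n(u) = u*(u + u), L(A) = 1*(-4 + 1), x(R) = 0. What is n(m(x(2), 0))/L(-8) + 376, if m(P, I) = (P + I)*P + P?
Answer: 376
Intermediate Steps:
m(P, I) = P + P*(I + P) (m(P, I) = (I + P)*P + P = P*(I + P) + P = P + P*(I + P))
L(A) = -3 (L(A) = 1*(-3) = -3)
n(u) = 2*u**2 (n(u) = u*(2*u) = 2*u**2)
n(m(x(2), 0))/L(-8) + 376 = (2*(0*(1 + 0 + 0))**2)/(-3) + 376 = (2*(0*1)**2)*(-1/3) + 376 = (2*0**2)*(-1/3) + 376 = (2*0)*(-1/3) + 376 = 0*(-1/3) + 376 = 0 + 376 = 376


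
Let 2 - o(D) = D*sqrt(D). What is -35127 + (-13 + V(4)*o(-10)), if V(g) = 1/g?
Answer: -70279/2 + 5*I*sqrt(10)/2 ≈ -35140.0 + 7.9057*I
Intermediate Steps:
o(D) = 2 - D**(3/2) (o(D) = 2 - D*sqrt(D) = 2 - D**(3/2))
-35127 + (-13 + V(4)*o(-10)) = -35127 + (-13 + (2 - (-10)**(3/2))/4) = -35127 + (-13 + (2 - (-10)*I*sqrt(10))/4) = -35127 + (-13 + (2 + 10*I*sqrt(10))/4) = -35127 + (-13 + (1/2 + 5*I*sqrt(10)/2)) = -35127 + (-25/2 + 5*I*sqrt(10)/2) = -70279/2 + 5*I*sqrt(10)/2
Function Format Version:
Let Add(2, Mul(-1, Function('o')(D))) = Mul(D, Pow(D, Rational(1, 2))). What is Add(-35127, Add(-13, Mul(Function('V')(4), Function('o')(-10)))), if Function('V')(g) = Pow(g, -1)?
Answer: Add(Rational(-70279, 2), Mul(Rational(5, 2), I, Pow(10, Rational(1, 2)))) ≈ Add(-35140., Mul(7.9057, I))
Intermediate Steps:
Function('o')(D) = Add(2, Mul(-1, Pow(D, Rational(3, 2)))) (Function('o')(D) = Add(2, Mul(-1, Mul(D, Pow(D, Rational(1, 2))))) = Add(2, Mul(-1, Pow(D, Rational(3, 2)))))
Add(-35127, Add(-13, Mul(Function('V')(4), Function('o')(-10)))) = Add(-35127, Add(-13, Mul(Pow(4, -1), Add(2, Mul(-1, Pow(-10, Rational(3, 2))))))) = Add(-35127, Add(-13, Mul(Rational(1, 4), Add(2, Mul(-1, Mul(-10, I, Pow(10, Rational(1, 2)))))))) = Add(-35127, Add(-13, Mul(Rational(1, 4), Add(2, Mul(10, I, Pow(10, Rational(1, 2))))))) = Add(-35127, Add(-13, Add(Rational(1, 2), Mul(Rational(5, 2), I, Pow(10, Rational(1, 2)))))) = Add(-35127, Add(Rational(-25, 2), Mul(Rational(5, 2), I, Pow(10, Rational(1, 2))))) = Add(Rational(-70279, 2), Mul(Rational(5, 2), I, Pow(10, Rational(1, 2))))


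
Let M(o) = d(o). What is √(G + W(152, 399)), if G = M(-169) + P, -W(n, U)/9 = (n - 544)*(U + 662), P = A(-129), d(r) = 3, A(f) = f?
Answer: 3*√415898 ≈ 1934.7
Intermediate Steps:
M(o) = 3
P = -129
W(n, U) = -9*(-544 + n)*(662 + U) (W(n, U) = -9*(n - 544)*(U + 662) = -9*(-544 + n)*(662 + U))
G = -126 (G = 3 - 129 = -126)
√(G + W(152, 399)) = √(-126 + (3241152 - 5958*152 + 4896*399 - 9*399*152)) = √(-126 + (3241152 - 905616 + 1953504 - 545832)) = √(-126 + 3743208) = √3743082 = 3*√415898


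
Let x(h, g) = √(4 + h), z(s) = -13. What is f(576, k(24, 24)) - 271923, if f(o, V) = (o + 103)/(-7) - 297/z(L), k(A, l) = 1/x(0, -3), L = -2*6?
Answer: -3535963/13 ≈ -2.7200e+5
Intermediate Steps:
L = -12
k(A, l) = ½ (k(A, l) = 1/(√(4 + 0)) = 1/(√4) = 1/2 = ½)
f(o, V) = 740/91 - o/7 (f(o, V) = (o + 103)/(-7) - 297/(-13) = (103 + o)*(-⅐) - 297*(-1/13) = (-103/7 - o/7) + 297/13 = 740/91 - o/7)
f(576, k(24, 24)) - 271923 = (740/91 - ⅐*576) - 271923 = (740/91 - 576/7) - 271923 = -964/13 - 271923 = -3535963/13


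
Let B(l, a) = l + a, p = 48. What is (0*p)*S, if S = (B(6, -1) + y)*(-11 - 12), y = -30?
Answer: 0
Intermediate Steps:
B(l, a) = a + l
S = 575 (S = ((-1 + 6) - 30)*(-11 - 12) = (5 - 30)*(-23) = -25*(-23) = 575)
(0*p)*S = (0*48)*575 = 0*575 = 0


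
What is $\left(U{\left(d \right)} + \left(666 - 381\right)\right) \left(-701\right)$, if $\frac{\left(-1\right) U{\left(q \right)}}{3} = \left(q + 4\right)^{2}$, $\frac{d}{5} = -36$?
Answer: $64942743$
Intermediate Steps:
$d = -180$ ($d = 5 \left(-36\right) = -180$)
$U{\left(q \right)} = - 3 \left(4 + q\right)^{2}$ ($U{\left(q \right)} = - 3 \left(q + 4\right)^{2} = - 3 \left(4 + q\right)^{2}$)
$\left(U{\left(d \right)} + \left(666 - 381\right)\right) \left(-701\right) = \left(- 3 \left(4 - 180\right)^{2} + \left(666 - 381\right)\right) \left(-701\right) = \left(- 3 \left(-176\right)^{2} + \left(666 - 381\right)\right) \left(-701\right) = \left(\left(-3\right) 30976 + 285\right) \left(-701\right) = \left(-92928 + 285\right) \left(-701\right) = \left(-92643\right) \left(-701\right) = 64942743$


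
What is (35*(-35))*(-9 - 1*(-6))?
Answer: 3675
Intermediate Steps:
(35*(-35))*(-9 - 1*(-6)) = -1225*(-9 + 6) = -1225*(-3) = 3675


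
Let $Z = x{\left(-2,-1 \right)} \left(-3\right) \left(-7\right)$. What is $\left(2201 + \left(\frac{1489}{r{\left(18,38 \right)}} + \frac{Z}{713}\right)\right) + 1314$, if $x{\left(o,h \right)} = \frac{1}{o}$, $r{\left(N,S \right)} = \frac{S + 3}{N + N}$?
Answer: $\frac{281946433}{58466} \approx 4822.4$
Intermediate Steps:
$r{\left(N,S \right)} = \frac{3 + S}{2 N}$
$Z = - \frac{21}{2}$ ($Z = \frac{1}{-2} \left(-3\right) \left(-7\right) = \left(- \frac{1}{2}\right) \left(-3\right) \left(-7\right) = \frac{3}{2} \left(-7\right) = - \frac{21}{2} \approx -10.5$)
$\left(2201 + \left(\frac{1489}{r{\left(18,38 \right)}} + \frac{Z}{713}\right)\right) + 1314 = \left(2201 + \left(\frac{1489}{\frac{1}{2} \cdot \frac{1}{18} \left(3 + 38\right)} - \frac{21}{2 \cdot 713}\right)\right) + 1314 = \left(2201 + \left(\frac{1489}{\frac{1}{2} \cdot \frac{1}{18} \cdot 41} - \frac{21}{1426}\right)\right) + 1314 = \left(2201 - \left(\frac{21}{1426} - \frac{1489}{\frac{41}{36}}\right)\right) + 1314 = \left(2201 + \left(1489 \cdot \frac{36}{41} - \frac{21}{1426}\right)\right) + 1314 = \left(2201 + \left(\frac{53604}{41} - \frac{21}{1426}\right)\right) + 1314 = \left(2201 + \frac{76438443}{58466}\right) + 1314 = \frac{205122109}{58466} + 1314 = \frac{281946433}{58466}$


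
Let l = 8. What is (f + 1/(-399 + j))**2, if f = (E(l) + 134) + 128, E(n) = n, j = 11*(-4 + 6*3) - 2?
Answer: 4447422721/61009 ≈ 72898.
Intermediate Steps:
j = 152 (j = 11*(-4 + 18) - 2 = 11*14 - 2 = 154 - 2 = 152)
f = 270 (f = (8 + 134) + 128 = 142 + 128 = 270)
(f + 1/(-399 + j))**2 = (270 + 1/(-399 + 152))**2 = (270 + 1/(-247))**2 = (270 - 1/247)**2 = (66689/247)**2 = 4447422721/61009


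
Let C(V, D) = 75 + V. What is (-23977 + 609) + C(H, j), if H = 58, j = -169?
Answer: -23235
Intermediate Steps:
(-23977 + 609) + C(H, j) = (-23977 + 609) + (75 + 58) = -23368 + 133 = -23235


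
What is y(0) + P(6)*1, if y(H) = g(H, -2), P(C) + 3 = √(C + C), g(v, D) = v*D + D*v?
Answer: -3 + 2*√3 ≈ 0.46410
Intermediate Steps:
g(v, D) = 2*D*v (g(v, D) = D*v + D*v = 2*D*v)
P(C) = -3 + √2*√C (P(C) = -3 + √(C + C) = -3 + √(2*C) = -3 + √2*√C)
y(H) = -4*H (y(H) = 2*(-2)*H = -4*H)
y(0) + P(6)*1 = -4*0 + (-3 + √2*√6)*1 = 0 + (-3 + 2*√3)*1 = 0 + (-3 + 2*√3) = -3 + 2*√3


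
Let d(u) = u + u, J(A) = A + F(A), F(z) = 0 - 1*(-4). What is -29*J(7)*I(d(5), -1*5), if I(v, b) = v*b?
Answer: 15950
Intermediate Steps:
F(z) = 4 (F(z) = 0 + 4 = 4)
J(A) = 4 + A (J(A) = A + 4 = 4 + A)
d(u) = 2*u
I(v, b) = b*v
-29*J(7)*I(d(5), -1*5) = -29*(4 + 7)*(-1*5)*(2*5) = -29*11*(-5*10) = -319*(-50) = -1*(-15950) = 15950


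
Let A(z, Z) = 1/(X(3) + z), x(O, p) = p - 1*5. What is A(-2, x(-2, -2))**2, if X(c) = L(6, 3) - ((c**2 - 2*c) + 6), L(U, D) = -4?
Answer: 1/225 ≈ 0.0044444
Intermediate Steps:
X(c) = -10 - c**2 + 2*c (X(c) = -4 - ((c**2 - 2*c) + 6) = -4 - (6 + c**2 - 2*c) = -4 + (-6 - c**2 + 2*c) = -10 - c**2 + 2*c)
x(O, p) = -5 + p (x(O, p) = p - 5 = -5 + p)
A(z, Z) = 1/(-13 + z) (A(z, Z) = 1/((-10 - 1*3**2 + 2*3) + z) = 1/((-10 - 1*9 + 6) + z) = 1/((-10 - 9 + 6) + z) = 1/(-13 + z))
A(-2, x(-2, -2))**2 = (1/(-13 - 2))**2 = (1/(-15))**2 = (-1/15)**2 = 1/225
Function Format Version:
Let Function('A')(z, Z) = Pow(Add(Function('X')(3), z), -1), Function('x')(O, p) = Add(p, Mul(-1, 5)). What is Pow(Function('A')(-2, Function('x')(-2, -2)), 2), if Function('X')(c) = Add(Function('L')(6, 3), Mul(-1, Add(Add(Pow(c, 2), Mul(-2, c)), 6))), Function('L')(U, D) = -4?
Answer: Rational(1, 225) ≈ 0.0044444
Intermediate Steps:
Function('X')(c) = Add(-10, Mul(-1, Pow(c, 2)), Mul(2, c)) (Function('X')(c) = Add(-4, Mul(-1, Add(Add(Pow(c, 2), Mul(-2, c)), 6))) = Add(-4, Mul(-1, Add(6, Pow(c, 2), Mul(-2, c)))) = Add(-4, Add(-6, Mul(-1, Pow(c, 2)), Mul(2, c))) = Add(-10, Mul(-1, Pow(c, 2)), Mul(2, c)))
Function('x')(O, p) = Add(-5, p) (Function('x')(O, p) = Add(p, -5) = Add(-5, p))
Function('A')(z, Z) = Pow(Add(-13, z), -1) (Function('A')(z, Z) = Pow(Add(Add(-10, Mul(-1, Pow(3, 2)), Mul(2, 3)), z), -1) = Pow(Add(Add(-10, Mul(-1, 9), 6), z), -1) = Pow(Add(Add(-10, -9, 6), z), -1) = Pow(Add(-13, z), -1))
Pow(Function('A')(-2, Function('x')(-2, -2)), 2) = Pow(Pow(Add(-13, -2), -1), 2) = Pow(Pow(-15, -1), 2) = Pow(Rational(-1, 15), 2) = Rational(1, 225)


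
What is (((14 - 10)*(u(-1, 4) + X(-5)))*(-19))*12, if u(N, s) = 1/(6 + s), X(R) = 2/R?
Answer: 1368/5 ≈ 273.60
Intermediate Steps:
(((14 - 10)*(u(-1, 4) + X(-5)))*(-19))*12 = (((14 - 10)*(1/(6 + 4) + 2/(-5)))*(-19))*12 = ((4*(1/10 + 2*(-⅕)))*(-19))*12 = ((4*(⅒ - ⅖))*(-19))*12 = ((4*(-3/10))*(-19))*12 = -6/5*(-19)*12 = (114/5)*12 = 1368/5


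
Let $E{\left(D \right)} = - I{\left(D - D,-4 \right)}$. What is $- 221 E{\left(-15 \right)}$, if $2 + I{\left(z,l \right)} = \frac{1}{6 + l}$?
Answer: $- \frac{663}{2} \approx -331.5$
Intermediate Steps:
$I{\left(z,l \right)} = -2 + \frac{1}{6 + l}$
$E{\left(D \right)} = \frac{3}{2}$ ($E{\left(D \right)} = - \frac{-11 - -8}{6 - 4} = - \frac{-11 + 8}{2} = - \frac{-3}{2} = \left(-1\right) \left(- \frac{3}{2}\right) = \frac{3}{2}$)
$- 221 E{\left(-15 \right)} = \left(-221\right) \frac{3}{2} = - \frac{663}{2}$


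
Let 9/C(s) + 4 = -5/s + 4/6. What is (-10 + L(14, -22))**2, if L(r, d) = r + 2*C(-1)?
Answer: 5476/25 ≈ 219.04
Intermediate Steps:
C(s) = 9/(-10/3 - 5/s) (C(s) = 9/(-4 + (-5/s + 4/6)) = 9/(-4 + (-5/s + 4*(1/6))) = 9/(-4 + (-5/s + 2/3)) = 9/(-4 + (2/3 - 5/s)) = 9/(-10/3 - 5/s))
L(r, d) = 54/5 + r (L(r, d) = r + 2*(-27*(-1)/(15 + 10*(-1))) = r + 2*(-27*(-1)/(15 - 10)) = r + 2*(-27*(-1)/5) = r + 2*(-27*(-1)*1/5) = r + 2*(27/5) = r + 54/5 = 54/5 + r)
(-10 + L(14, -22))**2 = (-10 + (54/5 + 14))**2 = (-10 + 124/5)**2 = (74/5)**2 = 5476/25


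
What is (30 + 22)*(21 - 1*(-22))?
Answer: 2236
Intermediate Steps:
(30 + 22)*(21 - 1*(-22)) = 52*(21 + 22) = 52*43 = 2236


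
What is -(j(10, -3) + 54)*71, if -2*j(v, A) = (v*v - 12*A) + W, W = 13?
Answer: 2911/2 ≈ 1455.5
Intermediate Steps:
j(v, A) = -13/2 + 6*A - v²/2 (j(v, A) = -((v*v - 12*A) + 13)/2 = -((v² - 12*A) + 13)/2 = -(13 + v² - 12*A)/2 = -13/2 + 6*A - v²/2)
-(j(10, -3) + 54)*71 = -((-13/2 + 6*(-3) - ½*10²) + 54)*71 = -((-13/2 - 18 - ½*100) + 54)*71 = -((-13/2 - 18 - 50) + 54)*71 = -(-149/2 + 54)*71 = -(-41)*71/2 = -1*(-2911/2) = 2911/2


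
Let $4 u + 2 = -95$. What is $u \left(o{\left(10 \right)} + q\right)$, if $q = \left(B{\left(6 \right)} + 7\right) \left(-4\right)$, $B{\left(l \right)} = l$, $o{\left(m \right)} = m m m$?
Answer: $-22989$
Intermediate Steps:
$o{\left(m \right)} = m^{3}$ ($o{\left(m \right)} = m^{2} m = m^{3}$)
$u = - \frac{97}{4}$ ($u = - \frac{1}{2} + \frac{1}{4} \left(-95\right) = - \frac{1}{2} - \frac{95}{4} = - \frac{97}{4} \approx -24.25$)
$q = -52$ ($q = \left(6 + 7\right) \left(-4\right) = 13 \left(-4\right) = -52$)
$u \left(o{\left(10 \right)} + q\right) = - \frac{97 \left(10^{3} - 52\right)}{4} = - \frac{97 \left(1000 - 52\right)}{4} = \left(- \frac{97}{4}\right) 948 = -22989$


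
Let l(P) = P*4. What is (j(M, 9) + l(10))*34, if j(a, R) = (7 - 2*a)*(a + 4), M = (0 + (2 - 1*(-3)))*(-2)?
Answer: -4148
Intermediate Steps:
l(P) = 4*P
M = -10 (M = (0 + (2 + 3))*(-2) = (0 + 5)*(-2) = 5*(-2) = -10)
j(a, R) = (4 + a)*(7 - 2*a) (j(a, R) = (7 - 2*a)*(4 + a) = (4 + a)*(7 - 2*a))
(j(M, 9) + l(10))*34 = ((28 - 1*(-10) - 2*(-10)²) + 4*10)*34 = ((28 + 10 - 2*100) + 40)*34 = ((28 + 10 - 200) + 40)*34 = (-162 + 40)*34 = -122*34 = -4148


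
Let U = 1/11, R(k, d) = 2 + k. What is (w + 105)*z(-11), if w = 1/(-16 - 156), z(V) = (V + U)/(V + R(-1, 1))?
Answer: 54177/473 ≈ 114.54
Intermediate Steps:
U = 1/11 ≈ 0.090909
z(V) = (1/11 + V)/(1 + V) (z(V) = (V + 1/11)/(V + (2 - 1)) = (1/11 + V)/(V + 1) = (1/11 + V)/(1 + V))
w = -1/172 (w = 1/(-172) = -1/172 ≈ -0.0058140)
(w + 105)*z(-11) = (-1/172 + 105)*((1/11 - 11)/(1 - 11)) = 18059*(-120/11/(-10))/172 = 18059*(-⅒*(-120/11))/172 = (18059/172)*(12/11) = 54177/473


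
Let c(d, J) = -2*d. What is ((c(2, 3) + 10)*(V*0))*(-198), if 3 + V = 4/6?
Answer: 0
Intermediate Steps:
V = -7/3 (V = -3 + 4/6 = -3 + 4*(⅙) = -3 + ⅔ = -7/3 ≈ -2.3333)
((c(2, 3) + 10)*(V*0))*(-198) = ((-2*2 + 10)*(-7/3*0))*(-198) = ((-4 + 10)*0)*(-198) = (6*0)*(-198) = 0*(-198) = 0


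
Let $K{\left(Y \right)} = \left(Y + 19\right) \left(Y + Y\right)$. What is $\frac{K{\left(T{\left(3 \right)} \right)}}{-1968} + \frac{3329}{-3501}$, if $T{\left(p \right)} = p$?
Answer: $- \frac{584467}{574164} \approx -1.0179$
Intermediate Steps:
$K{\left(Y \right)} = 2 Y \left(19 + Y\right)$ ($K{\left(Y \right)} = \left(19 + Y\right) 2 Y = 2 Y \left(19 + Y\right)$)
$\frac{K{\left(T{\left(3 \right)} \right)}}{-1968} + \frac{3329}{-3501} = \frac{2 \cdot 3 \left(19 + 3\right)}{-1968} + \frac{3329}{-3501} = 2 \cdot 3 \cdot 22 \left(- \frac{1}{1968}\right) + 3329 \left(- \frac{1}{3501}\right) = 132 \left(- \frac{1}{1968}\right) - \frac{3329}{3501} = - \frac{11}{164} - \frac{3329}{3501} = - \frac{584467}{574164}$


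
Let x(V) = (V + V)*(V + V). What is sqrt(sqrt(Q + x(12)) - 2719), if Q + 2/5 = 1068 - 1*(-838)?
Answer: sqrt(-67975 + 10*sqrt(15510))/5 ≈ 51.664*I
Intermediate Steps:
x(V) = 4*V**2 (x(V) = (2*V)*(2*V) = 4*V**2)
Q = 9528/5 (Q = -2/5 + (1068 - 1*(-838)) = -2/5 + (1068 + 838) = -2/5 + 1906 = 9528/5 ≈ 1905.6)
sqrt(sqrt(Q + x(12)) - 2719) = sqrt(sqrt(9528/5 + 4*12**2) - 2719) = sqrt(sqrt(9528/5 + 4*144) - 2719) = sqrt(sqrt(9528/5 + 576) - 2719) = sqrt(sqrt(12408/5) - 2719) = sqrt(2*sqrt(15510)/5 - 2719) = sqrt(-2719 + 2*sqrt(15510)/5)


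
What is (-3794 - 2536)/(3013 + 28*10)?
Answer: -6330/3293 ≈ -1.9223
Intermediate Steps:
(-3794 - 2536)/(3013 + 28*10) = -6330/(3013 + 280) = -6330/3293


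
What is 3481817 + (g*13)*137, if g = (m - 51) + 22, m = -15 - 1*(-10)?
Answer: 3421263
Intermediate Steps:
m = -5 (m = -15 + 10 = -5)
g = -34 (g = (-5 - 51) + 22 = -56 + 22 = -34)
3481817 + (g*13)*137 = 3481817 - 34*13*137 = 3481817 - 442*137 = 3481817 - 60554 = 3421263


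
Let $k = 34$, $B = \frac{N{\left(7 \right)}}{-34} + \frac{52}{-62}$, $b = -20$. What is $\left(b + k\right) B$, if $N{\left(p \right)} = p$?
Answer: $- \frac{7707}{527} \approx -14.624$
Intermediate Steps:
$B = - \frac{1101}{1054}$ ($B = \frac{7}{-34} + \frac{52}{-62} = 7 \left(- \frac{1}{34}\right) + 52 \left(- \frac{1}{62}\right) = - \frac{7}{34} - \frac{26}{31} = - \frac{1101}{1054} \approx -1.0446$)
$\left(b + k\right) B = \left(-20 + 34\right) \left(- \frac{1101}{1054}\right) = 14 \left(- \frac{1101}{1054}\right) = - \frac{7707}{527}$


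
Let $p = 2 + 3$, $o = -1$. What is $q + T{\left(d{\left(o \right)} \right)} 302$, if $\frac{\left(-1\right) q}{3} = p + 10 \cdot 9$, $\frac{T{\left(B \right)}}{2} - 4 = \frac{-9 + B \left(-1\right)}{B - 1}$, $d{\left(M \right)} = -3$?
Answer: $3037$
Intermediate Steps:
$T{\left(B \right)} = 8 + \frac{2 \left(-9 - B\right)}{-1 + B}$ ($T{\left(B \right)} = 8 + 2 \frac{-9 + B \left(-1\right)}{B - 1} = 8 + 2 \frac{-9 - B}{-1 + B} = 8 + \frac{2 \left(-9 - B\right)}{-1 + B}$)
$p = 5$
$q = -285$ ($q = - 3 \left(5 + 10 \cdot 9\right) = - 3 \left(5 + 90\right) = \left(-3\right) 95 = -285$)
$q + T{\left(d{\left(o \right)} \right)} 302 = -285 + \frac{2 \left(-13 + 3 \left(-3\right)\right)}{-1 - 3} \cdot 302 = -285 + \frac{2 \left(-13 - 9\right)}{-4} \cdot 302 = -285 + 2 \left(- \frac{1}{4}\right) \left(-22\right) 302 = -285 + 11 \cdot 302 = -285 + 3322 = 3037$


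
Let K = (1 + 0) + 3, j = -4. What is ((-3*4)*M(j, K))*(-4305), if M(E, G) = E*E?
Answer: 826560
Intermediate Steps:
K = 4 (K = 1 + 3 = 4)
M(E, G) = E**2
((-3*4)*M(j, K))*(-4305) = (-3*4*(-4)**2)*(-4305) = -12*16*(-4305) = -192*(-4305) = 826560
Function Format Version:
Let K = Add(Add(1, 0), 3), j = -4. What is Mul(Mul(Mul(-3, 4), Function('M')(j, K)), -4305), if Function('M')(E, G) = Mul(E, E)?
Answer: 826560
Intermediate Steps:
K = 4 (K = Add(1, 3) = 4)
Function('M')(E, G) = Pow(E, 2)
Mul(Mul(Mul(-3, 4), Function('M')(j, K)), -4305) = Mul(Mul(Mul(-3, 4), Pow(-4, 2)), -4305) = Mul(Mul(-12, 16), -4305) = Mul(-192, -4305) = 826560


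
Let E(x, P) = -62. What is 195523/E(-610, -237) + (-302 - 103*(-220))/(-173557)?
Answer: -33935771507/10760534 ≈ -3153.7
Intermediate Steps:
195523/E(-610, -237) + (-302 - 103*(-220))/(-173557) = 195523/(-62) + (-302 - 103*(-220))/(-173557) = 195523*(-1/62) + (-302 + 22660)*(-1/173557) = -195523/62 + 22358*(-1/173557) = -195523/62 - 22358/173557 = -33935771507/10760534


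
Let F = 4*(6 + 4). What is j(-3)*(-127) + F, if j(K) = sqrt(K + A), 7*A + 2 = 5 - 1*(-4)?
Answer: 40 - 127*I*sqrt(2) ≈ 40.0 - 179.61*I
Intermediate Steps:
A = 1 (A = -2/7 + (5 - 1*(-4))/7 = -2/7 + (5 + 4)/7 = -2/7 + (1/7)*9 = -2/7 + 9/7 = 1)
j(K) = sqrt(1 + K) (j(K) = sqrt(K + 1) = sqrt(1 + K))
F = 40 (F = 4*10 = 40)
j(-3)*(-127) + F = sqrt(1 - 3)*(-127) + 40 = sqrt(-2)*(-127) + 40 = (I*sqrt(2))*(-127) + 40 = -127*I*sqrt(2) + 40 = 40 - 127*I*sqrt(2)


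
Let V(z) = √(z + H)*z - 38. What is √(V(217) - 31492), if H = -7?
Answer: √(-31530 + 217*√210) ≈ 168.48*I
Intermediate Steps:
V(z) = -38 + z*√(-7 + z) (V(z) = √(z - 7)*z - 38 = √(-7 + z)*z - 38 = z*√(-7 + z) - 38 = -38 + z*√(-7 + z))
√(V(217) - 31492) = √((-38 + 217*√(-7 + 217)) - 31492) = √((-38 + 217*√210) - 31492) = √(-31530 + 217*√210)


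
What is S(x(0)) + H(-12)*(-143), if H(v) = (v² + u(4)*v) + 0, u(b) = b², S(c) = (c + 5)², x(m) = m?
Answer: 6889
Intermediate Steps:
S(c) = (5 + c)²
H(v) = v² + 16*v (H(v) = (v² + 4²*v) + 0 = (v² + 16*v) + 0 = v² + 16*v)
S(x(0)) + H(-12)*(-143) = (5 + 0)² - 12*(16 - 12)*(-143) = 5² - 12*4*(-143) = 25 - 48*(-143) = 25 + 6864 = 6889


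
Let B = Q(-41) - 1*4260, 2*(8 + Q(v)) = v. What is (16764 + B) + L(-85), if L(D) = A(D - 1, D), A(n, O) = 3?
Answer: 24957/2 ≈ 12479.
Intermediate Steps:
Q(v) = -8 + v/2
L(D) = 3
B = -8577/2 (B = (-8 + (½)*(-41)) - 1*4260 = (-8 - 41/2) - 4260 = -57/2 - 4260 = -8577/2 ≈ -4288.5)
(16764 + B) + L(-85) = (16764 - 8577/2) + 3 = 24951/2 + 3 = 24957/2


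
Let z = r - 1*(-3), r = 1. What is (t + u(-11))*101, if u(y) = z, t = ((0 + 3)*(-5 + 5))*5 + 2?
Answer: 606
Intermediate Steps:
t = 2 (t = (3*0)*5 + 2 = 0*5 + 2 = 0 + 2 = 2)
z = 4 (z = 1 - 1*(-3) = 1 + 3 = 4)
u(y) = 4
(t + u(-11))*101 = (2 + 4)*101 = 6*101 = 606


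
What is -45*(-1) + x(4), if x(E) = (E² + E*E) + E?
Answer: 81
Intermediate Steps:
x(E) = E + 2*E² (x(E) = (E² + E²) + E = 2*E² + E = E + 2*E²)
-45*(-1) + x(4) = -45*(-1) + 4*(1 + 2*4) = 45 + 4*(1 + 8) = 45 + 4*9 = 45 + 36 = 81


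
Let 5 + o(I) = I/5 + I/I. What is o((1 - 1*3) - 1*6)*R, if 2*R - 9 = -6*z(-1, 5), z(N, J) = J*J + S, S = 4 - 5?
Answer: 378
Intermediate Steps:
S = -1
o(I) = -4 + I/5 (o(I) = -5 + (I/5 + I/I) = -5 + (I*(⅕) + 1) = -5 + (I/5 + 1) = -5 + (1 + I/5) = -4 + I/5)
z(N, J) = -1 + J² (z(N, J) = J*J - 1 = J² - 1 = -1 + J²)
R = -135/2 (R = 9/2 + (-6*(-1 + 5²))/2 = 9/2 + (-6*(-1 + 25))/2 = 9/2 + (-6*24)/2 = 9/2 + (½)*(-144) = 9/2 - 72 = -135/2 ≈ -67.500)
o((1 - 1*3) - 1*6)*R = (-4 + ((1 - 1*3) - 1*6)/5)*(-135/2) = (-4 + ((1 - 3) - 6)/5)*(-135/2) = (-4 + (-2 - 6)/5)*(-135/2) = (-4 + (⅕)*(-8))*(-135/2) = (-4 - 8/5)*(-135/2) = -28/5*(-135/2) = 378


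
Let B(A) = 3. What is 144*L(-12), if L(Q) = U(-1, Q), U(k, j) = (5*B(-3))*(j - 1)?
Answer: -28080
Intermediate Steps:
U(k, j) = -15 + 15*j (U(k, j) = (5*3)*(j - 1) = 15*(-1 + j) = -15 + 15*j)
L(Q) = -15 + 15*Q
144*L(-12) = 144*(-15 + 15*(-12)) = 144*(-15 - 180) = 144*(-195) = -28080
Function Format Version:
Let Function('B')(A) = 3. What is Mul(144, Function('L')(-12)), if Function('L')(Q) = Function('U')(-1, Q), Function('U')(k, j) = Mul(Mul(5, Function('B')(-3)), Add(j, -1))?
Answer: -28080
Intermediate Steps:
Function('U')(k, j) = Add(-15, Mul(15, j)) (Function('U')(k, j) = Mul(Mul(5, 3), Add(j, -1)) = Mul(15, Add(-1, j)) = Add(-15, Mul(15, j)))
Function('L')(Q) = Add(-15, Mul(15, Q))
Mul(144, Function('L')(-12)) = Mul(144, Add(-15, Mul(15, -12))) = Mul(144, Add(-15, -180)) = Mul(144, -195) = -28080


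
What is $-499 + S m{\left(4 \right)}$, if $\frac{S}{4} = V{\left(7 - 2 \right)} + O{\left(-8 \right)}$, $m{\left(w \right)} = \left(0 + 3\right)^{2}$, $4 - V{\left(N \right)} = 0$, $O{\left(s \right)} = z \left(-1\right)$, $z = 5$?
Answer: $-535$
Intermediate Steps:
$O{\left(s \right)} = -5$ ($O{\left(s \right)} = 5 \left(-1\right) = -5$)
$V{\left(N \right)} = 4$ ($V{\left(N \right)} = 4 - 0 = 4 + 0 = 4$)
$m{\left(w \right)} = 9$ ($m{\left(w \right)} = 3^{2} = 9$)
$S = -4$ ($S = 4 \left(4 - 5\right) = 4 \left(-1\right) = -4$)
$-499 + S m{\left(4 \right)} = -499 - 36 = -535$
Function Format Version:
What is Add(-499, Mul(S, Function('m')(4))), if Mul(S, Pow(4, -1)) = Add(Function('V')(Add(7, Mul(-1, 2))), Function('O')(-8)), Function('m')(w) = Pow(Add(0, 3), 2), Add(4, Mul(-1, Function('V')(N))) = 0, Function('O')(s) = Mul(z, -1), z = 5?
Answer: -535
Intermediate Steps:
Function('O')(s) = -5 (Function('O')(s) = Mul(5, -1) = -5)
Function('V')(N) = 4 (Function('V')(N) = Add(4, Mul(-1, 0)) = Add(4, 0) = 4)
Function('m')(w) = 9 (Function('m')(w) = Pow(3, 2) = 9)
S = -4 (S = Mul(4, Add(4, -5)) = Mul(4, -1) = -4)
Add(-499, Mul(S, Function('m')(4))) = Add(-499, Mul(-4, 9)) = Add(-499, -36) = -535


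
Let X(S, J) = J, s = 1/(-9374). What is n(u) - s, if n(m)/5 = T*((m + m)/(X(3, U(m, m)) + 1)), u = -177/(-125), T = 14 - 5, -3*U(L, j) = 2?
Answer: 89596717/234350 ≈ 382.32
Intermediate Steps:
s = -1/9374 ≈ -0.00010668
U(L, j) = -⅔ (U(L, j) = -⅓*2 = -⅔)
T = 9
u = 177/125 (u = -177*(-1/125) = 177/125 ≈ 1.4160)
n(m) = 270*m (n(m) = 5*(9*((m + m)/(-⅔ + 1))) = 5*(9*((2*m)/(⅓))) = 5*(9*((2*m)*3)) = 5*(9*(6*m)) = 5*(54*m) = 270*m)
n(u) - s = 270*(177/125) - 1*(-1/9374) = 9558/25 + 1/9374 = 89596717/234350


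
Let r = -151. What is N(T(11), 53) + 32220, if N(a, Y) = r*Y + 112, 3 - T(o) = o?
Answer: 24329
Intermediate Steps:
T(o) = 3 - o
N(a, Y) = 112 - 151*Y (N(a, Y) = -151*Y + 112 = 112 - 151*Y)
N(T(11), 53) + 32220 = (112 - 151*53) + 32220 = (112 - 8003) + 32220 = -7891 + 32220 = 24329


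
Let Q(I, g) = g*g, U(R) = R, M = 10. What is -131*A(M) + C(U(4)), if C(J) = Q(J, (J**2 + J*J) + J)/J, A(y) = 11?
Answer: -1117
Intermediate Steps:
Q(I, g) = g**2
C(J) = (J + 2*J**2)**2/J (C(J) = ((J**2 + J*J) + J)**2/J = ((J**2 + J**2) + J)**2/J = (2*J**2 + J)**2/J = (J + 2*J**2)**2/J)
-131*A(M) + C(U(4)) = -131*11 + 4*(1 + 2*4)**2 = -1441 + 4*(1 + 8)**2 = -1441 + 4*9**2 = -1441 + 4*81 = -1441 + 324 = -1117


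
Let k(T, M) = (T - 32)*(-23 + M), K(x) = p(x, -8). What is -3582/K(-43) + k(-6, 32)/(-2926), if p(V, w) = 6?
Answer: -45960/77 ≈ -596.88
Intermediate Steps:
K(x) = 6
k(T, M) = (-32 + T)*(-23 + M)
-3582/K(-43) + k(-6, 32)/(-2926) = -3582/6 + (736 - 32*32 - 23*(-6) + 32*(-6))/(-2926) = -3582*⅙ + (736 - 1024 + 138 - 192)*(-1/2926) = -597 - 342*(-1/2926) = -597 + 9/77 = -45960/77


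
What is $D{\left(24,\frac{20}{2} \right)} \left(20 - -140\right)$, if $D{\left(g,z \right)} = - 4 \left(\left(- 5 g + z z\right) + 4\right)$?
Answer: $10240$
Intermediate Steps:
$D{\left(g,z \right)} = -16 - 4 z^{2} + 20 g$ ($D{\left(g,z \right)} = - 4 \left(\left(- 5 g + z^{2}\right) + 4\right) = - 4 \left(\left(z^{2} - 5 g\right) + 4\right) = - 4 \left(4 + z^{2} - 5 g\right) = -16 - 4 z^{2} + 20 g$)
$D{\left(24,\frac{20}{2} \right)} \left(20 - -140\right) = \left(-16 - 4 \left(\frac{20}{2}\right)^{2} + 20 \cdot 24\right) \left(20 - -140\right) = \left(-16 - 4 \left(20 \cdot \frac{1}{2}\right)^{2} + 480\right) \left(20 + 140\right) = \left(-16 - 4 \cdot 10^{2} + 480\right) 160 = \left(-16 - 400 + 480\right) 160 = 64 \cdot 160 = 10240$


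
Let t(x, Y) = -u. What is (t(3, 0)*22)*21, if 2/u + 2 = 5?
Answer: -308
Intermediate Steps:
u = 2/3 (u = 2/(-2 + 5) = 2/3 ≈ 0.66667)
t(x, Y) = -2/3 (t(x, Y) = -1*2/3 = -2/3)
(t(3, 0)*22)*21 = -2/3*22*21 = -44/3*21 = -308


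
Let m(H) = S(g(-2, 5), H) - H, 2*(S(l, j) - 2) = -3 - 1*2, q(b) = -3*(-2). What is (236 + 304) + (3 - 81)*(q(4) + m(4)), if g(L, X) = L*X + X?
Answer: 423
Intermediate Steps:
q(b) = 6
g(L, X) = X + L*X
S(l, j) = -½ (S(l, j) = 2 + (-3 - 1*2)/2 = 2 + (-3 - 2)/2 = 2 + (½)*(-5) = 2 - 5/2 = -½)
m(H) = -½ - H
(236 + 304) + (3 - 81)*(q(4) + m(4)) = (236 + 304) + (3 - 81)*(6 + (-½ - 1*4)) = 540 - 78*(6 + (-½ - 4)) = 540 - 78*(6 - 9/2) = 540 - 78*3/2 = 540 - 117 = 423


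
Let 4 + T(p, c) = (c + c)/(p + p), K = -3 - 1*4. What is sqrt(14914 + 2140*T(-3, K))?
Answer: sqrt(102126)/3 ≈ 106.52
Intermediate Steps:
K = -7 (K = -3 - 4 = -7)
T(p, c) = -4 + c/p (T(p, c) = -4 + (c + c)/(p + p) = -4 + (2*c)/((2*p)) = -4 + (2*c)*(1/(2*p)) = -4 + c/p)
sqrt(14914 + 2140*T(-3, K)) = sqrt(14914 + 2140*(-4 - 7/(-3))) = sqrt(14914 + 2140*(-4 - 7*(-1/3))) = sqrt(14914 + 2140*(-4 + 7/3)) = sqrt(14914 + 2140*(-5/3)) = sqrt(14914 - 10700/3) = sqrt(34042/3) = sqrt(102126)/3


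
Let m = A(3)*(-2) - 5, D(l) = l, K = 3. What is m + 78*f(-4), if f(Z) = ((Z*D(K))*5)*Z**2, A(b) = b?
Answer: -74891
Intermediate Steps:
m = -11 (m = 3*(-2) - 5 = -6 - 5 = -11)
f(Z) = 15*Z**3 (f(Z) = ((Z*3)*5)*Z**2 = ((3*Z)*5)*Z**2 = (15*Z)*Z**2 = 15*Z**3)
m + 78*f(-4) = -11 + 78*(15*(-4)**3) = -11 + 78*(15*(-64)) = -11 + 78*(-960) = -11 - 74880 = -74891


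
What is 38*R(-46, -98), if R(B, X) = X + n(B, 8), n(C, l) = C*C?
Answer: 76684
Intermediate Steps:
n(C, l) = C²
R(B, X) = X + B²
38*R(-46, -98) = 38*(-98 + (-46)²) = 38*(-98 + 2116) = 38*2018 = 76684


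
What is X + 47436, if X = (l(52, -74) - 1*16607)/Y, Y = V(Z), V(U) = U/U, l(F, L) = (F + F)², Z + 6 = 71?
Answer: 41645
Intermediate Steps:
Z = 65 (Z = -6 + 71 = 65)
l(F, L) = 4*F² (l(F, L) = (2*F)² = 4*F²)
V(U) = 1
Y = 1
X = -5791 (X = (4*52² - 1*16607)/1 = (4*2704 - 16607)*1 = (10816 - 16607)*1 = -5791*1 = -5791)
X + 47436 = -5791 + 47436 = 41645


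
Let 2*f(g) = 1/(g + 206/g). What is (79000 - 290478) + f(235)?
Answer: -23444873801/110862 ≈ -2.1148e+5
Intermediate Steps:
f(g) = 1/(2*(g + 206/g))
(79000 - 290478) + f(235) = (79000 - 290478) + (½)*235/(206 + 235²) = -211478 + (½)*235/(206 + 55225) = -211478 + (½)*235/55431 = -211478 + (½)*235*(1/55431) = -211478 + 235/110862 = -23444873801/110862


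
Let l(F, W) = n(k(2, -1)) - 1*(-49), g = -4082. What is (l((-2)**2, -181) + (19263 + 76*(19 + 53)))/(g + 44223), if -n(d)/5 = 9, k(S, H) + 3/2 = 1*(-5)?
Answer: 24739/40141 ≈ 0.61630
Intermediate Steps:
k(S, H) = -13/2 (k(S, H) = -3/2 + 1*(-5) = -3/2 - 5 = -13/2)
n(d) = -45 (n(d) = -5*9 = -45)
l(F, W) = 4 (l(F, W) = -45 - 1*(-49) = -45 + 49 = 4)
(l((-2)**2, -181) + (19263 + 76*(19 + 53)))/(g + 44223) = (4 + (19263 + 76*(19 + 53)))/(-4082 + 44223) = (4 + (19263 + 76*72))/40141 = (4 + (19263 + 5472))*(1/40141) = (4 + 24735)*(1/40141) = 24739*(1/40141) = 24739/40141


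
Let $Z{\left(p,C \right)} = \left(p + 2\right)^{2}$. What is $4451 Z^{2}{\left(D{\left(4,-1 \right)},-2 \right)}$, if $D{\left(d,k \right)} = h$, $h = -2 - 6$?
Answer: $5768496$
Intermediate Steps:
$h = -8$ ($h = -2 - 6 = -8$)
$D{\left(d,k \right)} = -8$
$Z{\left(p,C \right)} = \left(2 + p\right)^{2}$
$4451 Z^{2}{\left(D{\left(4,-1 \right)},-2 \right)} = 4451 \left(\left(2 - 8\right)^{2}\right)^{2} = 4451 \left(\left(-6\right)^{2}\right)^{2} = 4451 \cdot 36^{2} = 4451 \cdot 1296 = 5768496$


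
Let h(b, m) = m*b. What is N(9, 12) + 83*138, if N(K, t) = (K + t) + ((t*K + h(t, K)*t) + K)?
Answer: 12888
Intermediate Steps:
h(b, m) = b*m
N(K, t) = t + 2*K + K*t + K*t² (N(K, t) = (K + t) + ((t*K + (t*K)*t) + K) = (K + t) + ((K*t + (K*t)*t) + K) = (K + t) + ((K*t + K*t²) + K) = (K + t) + (K + K*t + K*t²) = t + 2*K + K*t + K*t²)
N(9, 12) + 83*138 = (12 + 2*9 + 9*12 + 9*12²) + 83*138 = (12 + 18 + 108 + 9*144) + 11454 = (12 + 18 + 108 + 1296) + 11454 = 1434 + 11454 = 12888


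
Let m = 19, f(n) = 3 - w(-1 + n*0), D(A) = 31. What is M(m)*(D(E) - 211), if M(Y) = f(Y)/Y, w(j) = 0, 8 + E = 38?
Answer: -540/19 ≈ -28.421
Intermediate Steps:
E = 30 (E = -8 + 38 = 30)
f(n) = 3 (f(n) = 3 - 1*0 = 3 + 0 = 3)
M(Y) = 3/Y
M(m)*(D(E) - 211) = (3/19)*(31 - 211) = (3*(1/19))*(-180) = (3/19)*(-180) = -540/19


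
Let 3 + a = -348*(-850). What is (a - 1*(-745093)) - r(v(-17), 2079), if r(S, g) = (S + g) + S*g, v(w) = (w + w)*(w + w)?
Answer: -1365669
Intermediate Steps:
v(w) = 4*w² (v(w) = (2*w)*(2*w) = 4*w²)
a = 295797 (a = -3 - 348*(-850) = -3 + 295800 = 295797)
r(S, g) = S + g + S*g
(a - 1*(-745093)) - r(v(-17), 2079) = (295797 - 1*(-745093)) - (4*(-17)² + 2079 + (4*(-17)²)*2079) = (295797 + 745093) - (4*289 + 2079 + (4*289)*2079) = 1040890 - (1156 + 2079 + 1156*2079) = 1040890 - (1156 + 2079 + 2403324) = 1040890 - 1*2406559 = 1040890 - 2406559 = -1365669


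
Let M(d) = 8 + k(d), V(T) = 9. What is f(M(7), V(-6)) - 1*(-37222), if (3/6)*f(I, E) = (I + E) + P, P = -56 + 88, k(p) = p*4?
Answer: 37376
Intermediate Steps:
k(p) = 4*p
M(d) = 8 + 4*d
P = 32
f(I, E) = 64 + 2*E + 2*I (f(I, E) = 2*((I + E) + 32) = 2*((E + I) + 32) = 2*(32 + E + I) = 64 + 2*E + 2*I)
f(M(7), V(-6)) - 1*(-37222) = (64 + 2*9 + 2*(8 + 4*7)) - 1*(-37222) = (64 + 18 + 2*(8 + 28)) + 37222 = (64 + 18 + 2*36) + 37222 = (64 + 18 + 72) + 37222 = 154 + 37222 = 37376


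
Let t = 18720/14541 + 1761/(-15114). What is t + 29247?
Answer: 714216524873/24419186 ≈ 29248.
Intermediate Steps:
t = 28591931/24419186 (t = 18720*(1/14541) + 1761*(-1/15114) = 6240/4847 - 587/5038 = 28591931/24419186 ≈ 1.1709)
t + 29247 = 28591931/24419186 + 29247 = 714216524873/24419186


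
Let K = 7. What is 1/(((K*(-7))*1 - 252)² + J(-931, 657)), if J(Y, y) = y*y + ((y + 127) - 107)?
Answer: 1/522927 ≈ 1.9123e-6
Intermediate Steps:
J(Y, y) = 20 + y + y² (J(Y, y) = y² + ((127 + y) - 107) = y² + (20 + y) = 20 + y + y²)
1/(((K*(-7))*1 - 252)² + J(-931, 657)) = 1/(((7*(-7))*1 - 252)² + (20 + 657 + 657²)) = 1/((-49*1 - 252)² + (20 + 657 + 431649)) = 1/((-49 - 252)² + 432326) = 1/((-301)² + 432326) = 1/(90601 + 432326) = 1/522927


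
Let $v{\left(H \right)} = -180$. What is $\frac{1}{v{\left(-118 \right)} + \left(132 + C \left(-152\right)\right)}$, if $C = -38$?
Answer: $\frac{1}{5728} \approx 0.00017458$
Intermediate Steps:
$\frac{1}{v{\left(-118 \right)} + \left(132 + C \left(-152\right)\right)} = \frac{1}{-180 + \left(132 - -5776\right)} = \frac{1}{-180 + \left(132 + 5776\right)} = \frac{1}{-180 + 5908} = \frac{1}{5728}$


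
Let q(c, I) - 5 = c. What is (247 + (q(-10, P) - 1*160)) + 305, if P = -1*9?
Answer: 387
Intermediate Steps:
P = -9
q(c, I) = 5 + c
(247 + (q(-10, P) - 1*160)) + 305 = (247 + ((5 - 10) - 1*160)) + 305 = (247 + (-5 - 160)) + 305 = (247 - 165) + 305 = 82 + 305 = 387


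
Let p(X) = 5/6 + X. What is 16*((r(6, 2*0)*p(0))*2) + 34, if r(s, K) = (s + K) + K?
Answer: 194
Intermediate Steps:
r(s, K) = s + 2*K (r(s, K) = (K + s) + K = s + 2*K)
p(X) = ⅚ + X (p(X) = 5*(⅙) + X = ⅚ + X)
16*((r(6, 2*0)*p(0))*2) + 34 = 16*(((6 + 2*(2*0))*(⅚ + 0))*2) + 34 = 16*(((6 + 2*0)*(⅚))*2) + 34 = 16*(((6 + 0)*(⅚))*2) + 34 = 16*((6*(⅚))*2) + 34 = 16*(5*2) + 34 = 16*10 + 34 = 160 + 34 = 194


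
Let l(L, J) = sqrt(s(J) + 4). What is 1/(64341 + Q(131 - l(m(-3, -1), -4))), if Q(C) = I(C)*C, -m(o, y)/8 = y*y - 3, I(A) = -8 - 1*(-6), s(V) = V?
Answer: 1/64079 ≈ 1.5606e-5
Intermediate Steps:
I(A) = -2 (I(A) = -8 + 6 = -2)
m(o, y) = 24 - 8*y**2 (m(o, y) = -8*(y*y - 3) = -8*(y**2 - 3) = -8*(-3 + y**2) = 24 - 8*y**2)
l(L, J) = sqrt(4 + J) (l(L, J) = sqrt(J + 4) = sqrt(4 + J))
Q(C) = -2*C
1/(64341 + Q(131 - l(m(-3, -1), -4))) = 1/(64341 - 2*(131 - sqrt(4 - 4))) = 1/(64341 - 2*(131 - sqrt(0))) = 1/(64341 - 2*(131 - 1*0)) = 1/(64341 - 2*(131 + 0)) = 1/(64341 - 2*131) = 1/(64341 - 262) = 1/64079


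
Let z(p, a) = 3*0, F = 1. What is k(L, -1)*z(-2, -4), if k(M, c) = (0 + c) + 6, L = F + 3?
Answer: 0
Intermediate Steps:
z(p, a) = 0
L = 4 (L = 1 + 3 = 4)
k(M, c) = 6 + c (k(M, c) = c + 6 = 6 + c)
k(L, -1)*z(-2, -4) = (6 - 1)*0 = 5*0 = 0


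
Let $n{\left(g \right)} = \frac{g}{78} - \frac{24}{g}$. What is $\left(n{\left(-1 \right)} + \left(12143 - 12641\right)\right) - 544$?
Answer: $- \frac{79405}{78} \approx -1018.0$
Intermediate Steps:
$n{\left(g \right)} = - \frac{24}{g} + \frac{g}{78}$ ($n{\left(g \right)} = g \frac{1}{78} - \frac{24}{g} = \frac{g}{78} - \frac{24}{g} = - \frac{24}{g} + \frac{g}{78}$)
$\left(n{\left(-1 \right)} + \left(12143 - 12641\right)\right) - 544 = \left(\left(- \frac{24}{-1} + \frac{1}{78} \left(-1\right)\right) + \left(12143 - 12641\right)\right) - 544 = \left(\left(\left(-24\right) \left(-1\right) - \frac{1}{78}\right) - 498\right) - 544 = \left(\left(24 - \frac{1}{78}\right) - 498\right) - 544 = \left(\frac{1871}{78} - 498\right) - 544 = - \frac{36973}{78} - 544 = - \frac{79405}{78}$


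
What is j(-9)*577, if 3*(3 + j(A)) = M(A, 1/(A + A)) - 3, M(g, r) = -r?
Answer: -124055/54 ≈ -2297.3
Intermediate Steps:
j(A) = -4 - 1/(6*A) (j(A) = -3 + (-1/(A + A) - 3)/3 = -3 + (-1/(2*A) - 3)/3 = -3 + (-3 - 1/(2*A))/3 = -3 + (-1 - 1/(6*A)) = -4 - 1/(6*A))
j(-9)*577 = (-4 - 1/6/(-9))*577 = (-4 - 1/6*(-1/9))*577 = (-4 + 1/54)*577 = -215/54*577 = -124055/54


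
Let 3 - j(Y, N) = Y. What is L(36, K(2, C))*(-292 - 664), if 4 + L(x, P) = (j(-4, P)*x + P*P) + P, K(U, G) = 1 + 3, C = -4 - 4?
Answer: -256208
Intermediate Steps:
j(Y, N) = 3 - Y
C = -8
K(U, G) = 4
L(x, P) = -4 + P + P**2 + 7*x (L(x, P) = -4 + (((3 - 1*(-4))*x + P*P) + P) = -4 + (((3 + 4)*x + P**2) + P) = -4 + ((7*x + P**2) + P) = -4 + ((P**2 + 7*x) + P) = -4 + (P + P**2 + 7*x) = -4 + P + P**2 + 7*x)
L(36, K(2, C))*(-292 - 664) = (-4 + 4 + 4**2 + 7*36)*(-292 - 664) = (-4 + 4 + 16 + 252)*(-956) = 268*(-956) = -256208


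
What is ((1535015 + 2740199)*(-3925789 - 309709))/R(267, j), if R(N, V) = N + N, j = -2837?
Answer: -9053830173286/267 ≈ -3.3909e+10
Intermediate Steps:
R(N, V) = 2*N
((1535015 + 2740199)*(-3925789 - 309709))/R(267, j) = ((1535015 + 2740199)*(-3925789 - 309709))/((2*267)) = (4275214*(-4235498))/534 = -18107660346572*1/534 = -9053830173286/267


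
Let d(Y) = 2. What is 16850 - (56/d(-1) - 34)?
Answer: 16856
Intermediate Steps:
16850 - (56/d(-1) - 34) = 16850 - (56/2 - 34) = 16850 - ((1/2)*56 - 34) = 16850 - (28 - 34) = 16850 - 1*(-6) = 16850 + 6 = 16856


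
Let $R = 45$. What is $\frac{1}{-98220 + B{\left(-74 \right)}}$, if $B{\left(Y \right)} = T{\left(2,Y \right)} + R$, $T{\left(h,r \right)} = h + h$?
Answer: $- \frac{1}{98171} \approx -1.0186 \cdot 10^{-5}$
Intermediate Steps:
$T{\left(h,r \right)} = 2 h$
$B{\left(Y \right)} = 49$ ($B{\left(Y \right)} = 2 \cdot 2 + 45 = 4 + 45 = 49$)
$\frac{1}{-98220 + B{\left(-74 \right)}} = \frac{1}{-98220 + 49} = \frac{1}{-98171} = - \frac{1}{98171}$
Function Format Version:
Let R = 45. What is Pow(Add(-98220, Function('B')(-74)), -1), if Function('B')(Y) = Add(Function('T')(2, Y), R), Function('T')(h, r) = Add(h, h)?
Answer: Rational(-1, 98171) ≈ -1.0186e-5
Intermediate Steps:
Function('T')(h, r) = Mul(2, h)
Function('B')(Y) = 49 (Function('B')(Y) = Add(Mul(2, 2), 45) = Add(4, 45) = 49)
Pow(Add(-98220, Function('B')(-74)), -1) = Pow(Add(-98220, 49), -1) = Pow(-98171, -1) = Rational(-1, 98171)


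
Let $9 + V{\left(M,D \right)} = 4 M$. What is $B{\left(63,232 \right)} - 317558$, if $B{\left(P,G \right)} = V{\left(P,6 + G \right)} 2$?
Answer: $-317072$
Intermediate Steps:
$V{\left(M,D \right)} = -9 + 4 M$
$B{\left(P,G \right)} = -18 + 8 P$ ($B{\left(P,G \right)} = \left(-9 + 4 P\right) 2 = -18 + 8 P$)
$B{\left(63,232 \right)} - 317558 = \left(-18 + 8 \cdot 63\right) - 317558 = \left(-18 + 504\right) - 317558 = 486 - 317558 = -317072$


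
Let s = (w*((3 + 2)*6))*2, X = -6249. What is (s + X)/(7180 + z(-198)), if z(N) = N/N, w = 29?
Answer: -27/43 ≈ -0.62791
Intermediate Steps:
z(N) = 1
s = 1740 (s = (29*((3 + 2)*6))*2 = (29*(5*6))*2 = (29*30)*2 = 870*2 = 1740)
(s + X)/(7180 + z(-198)) = (1740 - 6249)/(7180 + 1) = -4509/7181 = -4509*1/7181 = -27/43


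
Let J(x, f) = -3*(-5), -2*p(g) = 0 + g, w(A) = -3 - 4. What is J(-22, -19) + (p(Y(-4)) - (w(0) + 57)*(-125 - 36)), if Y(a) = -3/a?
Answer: 64517/8 ≈ 8064.6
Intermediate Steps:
w(A) = -7
p(g) = -g/2 (p(g) = -(0 + g)/2 = -g/2)
J(x, f) = 15
J(-22, -19) + (p(Y(-4)) - (w(0) + 57)*(-125 - 36)) = 15 + (-(-3)/(2*(-4)) - (-7 + 57)*(-125 - 36)) = 15 + (-(-3)*(-1)/(2*4) - 50*(-161)) = 15 + (-½*¾ - 1*(-8050)) = 15 + (-3/8 + 8050) = 15 + 64397/8 = 64517/8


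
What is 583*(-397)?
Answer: -231451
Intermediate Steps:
583*(-397) = -231451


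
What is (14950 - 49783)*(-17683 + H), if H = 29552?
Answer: -413432877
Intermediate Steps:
(14950 - 49783)*(-17683 + H) = (14950 - 49783)*(-17683 + 29552) = -34833*11869 = -413432877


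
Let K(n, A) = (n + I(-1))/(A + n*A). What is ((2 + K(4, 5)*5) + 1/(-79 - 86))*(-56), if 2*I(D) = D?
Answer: -24892/165 ≈ -150.86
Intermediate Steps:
I(D) = D/2
K(n, A) = (-½ + n)/(A + A*n) (K(n, A) = (n + (½)*(-1))/(A + n*A) = (n - ½)/(A + A*n) = (-½ + n)/(A + A*n))
((2 + K(4, 5)*5) + 1/(-79 - 86))*(-56) = ((2 + ((-½ + 4)/(5*(1 + 4)))*5) + 1/(-79 - 86))*(-56) = ((2 + ((⅕)*(7/2)/5)*5) + 1/(-165))*(-56) = ((2 + ((⅕)*(⅕)*(7/2))*5) - 1/165)*(-56) = ((2 + (7/50)*5) - 1/165)*(-56) = ((2 + 7/10) - 1/165)*(-56) = (27/10 - 1/165)*(-56) = (889/330)*(-56) = -24892/165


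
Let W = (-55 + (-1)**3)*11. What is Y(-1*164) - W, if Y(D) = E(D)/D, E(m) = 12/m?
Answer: 4141987/6724 ≈ 616.00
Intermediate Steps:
W = -616 (W = (-55 - 1)*11 = -56*11 = -616)
Y(D) = 12/D**2 (Y(D) = (12/D)/D = 12/D**2)
Y(-1*164) - W = 12/(-1*164)**2 - 1*(-616) = 12/(-164)**2 + 616 = 12*(1/26896) + 616 = 3/6724 + 616 = 4141987/6724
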